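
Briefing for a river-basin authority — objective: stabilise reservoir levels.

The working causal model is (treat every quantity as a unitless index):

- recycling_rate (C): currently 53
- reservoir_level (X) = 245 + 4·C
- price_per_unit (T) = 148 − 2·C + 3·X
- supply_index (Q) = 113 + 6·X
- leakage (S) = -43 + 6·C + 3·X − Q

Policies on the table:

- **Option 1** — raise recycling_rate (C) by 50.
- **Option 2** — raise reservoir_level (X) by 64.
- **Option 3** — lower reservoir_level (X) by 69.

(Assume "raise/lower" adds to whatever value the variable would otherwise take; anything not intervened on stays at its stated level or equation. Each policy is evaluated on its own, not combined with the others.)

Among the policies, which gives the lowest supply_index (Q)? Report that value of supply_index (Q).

Option 1 (C + 50):
  C = 53 + 50 = 103
  X = 245 + 4·103 = 657
  Q = 113 + 6·657 = 4055
Option 2 (X + 64):
  C = 53
  X = 245 + 4·53 (+64 from intervention) = 521
  Q = 113 + 6·521 = 3239
Option 3 (X − 69):
  C = 53
  X = 245 + 4·53 (−69 from intervention) = 388
  Q = 113 + 6·388 = 2441
Comparing — Option 1: Q=4055, Option 2: Q=3239, Option 3: Q=2441. Lowest is 2441 (Option 3).

2441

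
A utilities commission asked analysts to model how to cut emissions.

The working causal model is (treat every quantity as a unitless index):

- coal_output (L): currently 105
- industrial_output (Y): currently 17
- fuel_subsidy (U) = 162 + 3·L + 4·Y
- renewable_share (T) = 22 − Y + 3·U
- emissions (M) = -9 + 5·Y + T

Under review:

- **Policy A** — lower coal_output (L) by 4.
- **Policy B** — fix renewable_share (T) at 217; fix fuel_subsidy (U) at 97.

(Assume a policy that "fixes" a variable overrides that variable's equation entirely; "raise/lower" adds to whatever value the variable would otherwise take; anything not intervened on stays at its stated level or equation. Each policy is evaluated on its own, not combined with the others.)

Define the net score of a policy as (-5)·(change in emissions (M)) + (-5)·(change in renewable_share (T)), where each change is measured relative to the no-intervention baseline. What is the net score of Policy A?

360

Baseline:
  L = 105
  Y = 17
  U = 162 + 3·105 + 4·17 = 545
  T = 22 − 17 + 3·545 = 1640
  M = -9 + 5·17 + 1640 = 1716
Policy A (L − 4):
  L = 105 − 4 = 101
  Y = 17
  U = 162 + 3·101 + 4·17 = 533
  T = 22 − 17 + 3·533 = 1604
  M = -9 + 5·17 + 1604 = 1680
ΔM = 1680 − 1716 = -36; ΔT = 1604 − 1640 = -36
Score = (-5)·(-36) + (-5)·(-36) = 360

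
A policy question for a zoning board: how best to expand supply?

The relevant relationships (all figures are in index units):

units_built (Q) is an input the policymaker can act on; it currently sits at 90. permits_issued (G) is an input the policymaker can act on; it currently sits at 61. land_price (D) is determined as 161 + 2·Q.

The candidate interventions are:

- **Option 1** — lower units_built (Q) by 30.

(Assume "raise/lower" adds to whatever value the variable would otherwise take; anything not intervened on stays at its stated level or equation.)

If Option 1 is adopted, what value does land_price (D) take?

281

Option 1 (Q − 30):
  Q = 90 − 30 = 60
  D = 161 + 2·60 = 281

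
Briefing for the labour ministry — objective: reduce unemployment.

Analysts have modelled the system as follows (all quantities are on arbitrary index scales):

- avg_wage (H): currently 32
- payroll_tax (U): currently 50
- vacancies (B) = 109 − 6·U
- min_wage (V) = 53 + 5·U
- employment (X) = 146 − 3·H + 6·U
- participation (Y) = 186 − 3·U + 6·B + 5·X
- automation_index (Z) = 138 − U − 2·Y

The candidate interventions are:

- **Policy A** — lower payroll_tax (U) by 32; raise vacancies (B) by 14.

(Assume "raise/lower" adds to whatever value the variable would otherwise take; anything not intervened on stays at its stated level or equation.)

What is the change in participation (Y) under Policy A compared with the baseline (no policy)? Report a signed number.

Baseline:
  H = 32
  U = 50
  B = 109 − 6·50 = -191
  X = 146 − 3·32 + 6·50 = 350
  Y = 186 − 3·50 + 6·(-191) + 5·350 = 640
Policy A (U − 32, B + 14):
  H = 32
  U = 50 − 32 = 18
  B = 109 − 6·18 (+14 from intervention) = 15
  X = 146 − 3·32 + 6·18 = 158
  Y = 186 − 3·18 + 6·15 + 5·158 = 1012
Change in Y: 1012 − 640 = 372

372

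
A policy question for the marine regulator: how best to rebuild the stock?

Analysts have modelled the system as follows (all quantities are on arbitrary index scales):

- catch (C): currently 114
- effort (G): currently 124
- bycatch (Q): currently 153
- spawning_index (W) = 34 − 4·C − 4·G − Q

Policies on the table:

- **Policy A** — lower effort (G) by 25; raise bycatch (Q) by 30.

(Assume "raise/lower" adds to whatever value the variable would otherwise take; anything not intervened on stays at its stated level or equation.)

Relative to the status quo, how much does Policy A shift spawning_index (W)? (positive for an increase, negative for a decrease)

Baseline:
  C = 114
  G = 124
  Q = 153
  W = 34 − 4·114 − 4·124 − 153 = -1071
Policy A (G − 25, Q + 30):
  C = 114
  G = 124 − 25 = 99
  Q = 153 + 30 = 183
  W = 34 − 4·114 − 4·99 − 183 = -1001
Change in W: -1001 − (-1071) = 70

70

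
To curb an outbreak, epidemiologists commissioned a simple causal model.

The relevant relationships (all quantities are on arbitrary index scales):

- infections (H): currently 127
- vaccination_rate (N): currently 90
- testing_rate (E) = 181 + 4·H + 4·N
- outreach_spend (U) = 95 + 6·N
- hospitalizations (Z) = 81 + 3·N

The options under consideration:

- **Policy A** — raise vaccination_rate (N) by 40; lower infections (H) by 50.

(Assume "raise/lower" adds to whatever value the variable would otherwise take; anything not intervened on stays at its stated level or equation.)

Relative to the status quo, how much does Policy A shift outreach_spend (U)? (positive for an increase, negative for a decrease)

Baseline:
  N = 90
  U = 95 + 6·90 = 635
Policy A (N + 40, H − 50):
  N = 90 + 40 = 130
  U = 95 + 6·130 = 875
Change in U: 875 − 635 = 240

240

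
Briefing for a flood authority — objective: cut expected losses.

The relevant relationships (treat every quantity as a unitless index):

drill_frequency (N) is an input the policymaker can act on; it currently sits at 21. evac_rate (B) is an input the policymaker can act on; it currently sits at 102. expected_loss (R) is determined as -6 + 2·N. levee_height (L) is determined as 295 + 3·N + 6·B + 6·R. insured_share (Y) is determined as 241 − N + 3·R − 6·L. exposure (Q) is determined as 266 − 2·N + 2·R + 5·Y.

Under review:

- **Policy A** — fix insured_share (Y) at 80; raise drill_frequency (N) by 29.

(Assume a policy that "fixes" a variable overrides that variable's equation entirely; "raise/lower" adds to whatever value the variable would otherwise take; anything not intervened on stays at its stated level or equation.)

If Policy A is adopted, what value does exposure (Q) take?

Policy A (Y := 80, N + 29):
  N = 21 + 29 = 50
  B = 102
  R = -6 + 2·50 = 94
  L = 295 + 3·50 + 6·102 + 6·94 = 1621
  Y = 80
  Q = 266 − 2·50 + 2·94 + 5·80 = 754

754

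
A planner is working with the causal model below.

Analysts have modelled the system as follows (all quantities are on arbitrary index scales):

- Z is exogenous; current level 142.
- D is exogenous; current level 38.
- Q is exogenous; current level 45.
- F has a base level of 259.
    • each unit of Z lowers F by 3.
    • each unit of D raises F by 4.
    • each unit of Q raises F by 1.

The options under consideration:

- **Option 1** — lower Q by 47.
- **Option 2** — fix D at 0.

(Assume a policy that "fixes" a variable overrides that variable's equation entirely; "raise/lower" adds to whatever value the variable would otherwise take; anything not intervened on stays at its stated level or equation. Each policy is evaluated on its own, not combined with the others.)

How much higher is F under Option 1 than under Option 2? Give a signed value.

105

Option 1 (Q − 47):
  Z = 142
  D = 38
  Q = 45 − 47 = -2
  F = 259 − 3·142 + 4·38 + (-2) = -17
Option 2 (D := 0):
  Z = 142
  D = 0
  Q = 45
  F = 259 − 3·142 + 4·0 + 45 = -122
F: -17 − (-122) = 105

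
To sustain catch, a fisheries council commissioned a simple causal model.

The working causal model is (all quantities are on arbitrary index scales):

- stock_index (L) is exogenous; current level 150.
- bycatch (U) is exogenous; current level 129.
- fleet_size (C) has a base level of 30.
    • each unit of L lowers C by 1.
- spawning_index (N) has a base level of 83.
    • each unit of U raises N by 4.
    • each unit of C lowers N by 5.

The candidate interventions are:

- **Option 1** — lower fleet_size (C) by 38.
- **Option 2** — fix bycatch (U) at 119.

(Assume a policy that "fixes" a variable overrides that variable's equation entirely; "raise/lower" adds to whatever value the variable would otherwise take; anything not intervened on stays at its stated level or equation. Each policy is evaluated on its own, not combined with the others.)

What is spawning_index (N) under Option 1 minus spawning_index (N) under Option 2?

Option 1 (C − 38):
  L = 150
  U = 129
  C = 30 − 150 (−38 from intervention) = -158
  N = 83 + 4·129 − 5·(-158) = 1389
Option 2 (U := 119):
  L = 150
  U = 119
  C = 30 − 150 = -120
  N = 83 + 4·119 − 5·(-120) = 1159
N: 1389 − 1159 = 230

230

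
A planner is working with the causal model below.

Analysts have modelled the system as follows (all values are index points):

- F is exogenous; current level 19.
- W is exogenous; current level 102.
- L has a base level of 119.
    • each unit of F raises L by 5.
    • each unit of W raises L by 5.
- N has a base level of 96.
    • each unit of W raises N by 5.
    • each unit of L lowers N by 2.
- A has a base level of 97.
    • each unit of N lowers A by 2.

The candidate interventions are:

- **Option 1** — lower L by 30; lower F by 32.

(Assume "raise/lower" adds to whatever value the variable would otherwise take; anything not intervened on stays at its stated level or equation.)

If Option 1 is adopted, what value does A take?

1021

Option 1 (L − 30, F − 32):
  F = 19 − 32 = -13
  W = 102
  L = 119 + 5·(-13) + 5·102 (−30 from intervention) = 534
  N = 96 + 5·102 − 2·534 = -462
  A = 97 − 2·(-462) = 1021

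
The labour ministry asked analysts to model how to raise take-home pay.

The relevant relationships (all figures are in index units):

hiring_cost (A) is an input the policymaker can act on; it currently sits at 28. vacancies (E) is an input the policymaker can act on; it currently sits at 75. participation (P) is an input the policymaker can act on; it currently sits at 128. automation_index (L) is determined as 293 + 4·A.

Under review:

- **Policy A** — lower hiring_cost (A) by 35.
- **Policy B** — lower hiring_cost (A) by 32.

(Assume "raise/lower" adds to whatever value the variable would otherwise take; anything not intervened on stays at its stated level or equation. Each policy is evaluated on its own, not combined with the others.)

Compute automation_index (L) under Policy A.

265

Policy A (A − 35):
  A = 28 − 35 = -7
  L = 293 + 4·(-7) = 265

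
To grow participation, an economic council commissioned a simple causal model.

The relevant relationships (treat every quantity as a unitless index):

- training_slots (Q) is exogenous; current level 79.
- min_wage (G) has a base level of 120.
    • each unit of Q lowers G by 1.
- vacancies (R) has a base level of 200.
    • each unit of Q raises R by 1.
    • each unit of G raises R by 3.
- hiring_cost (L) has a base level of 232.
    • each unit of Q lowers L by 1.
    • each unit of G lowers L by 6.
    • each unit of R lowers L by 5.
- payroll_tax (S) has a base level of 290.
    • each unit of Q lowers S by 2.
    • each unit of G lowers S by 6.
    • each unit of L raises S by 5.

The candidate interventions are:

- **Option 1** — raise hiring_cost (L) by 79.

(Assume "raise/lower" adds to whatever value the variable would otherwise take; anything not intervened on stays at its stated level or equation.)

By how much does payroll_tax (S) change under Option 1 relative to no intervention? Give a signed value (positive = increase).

Baseline:
  Q = 79
  G = 120 − 79 = 41
  R = 200 + 79 + 3·41 = 402
  L = 232 − 79 − 6·41 − 5·402 = -2103
  S = 290 − 2·79 − 6·41 + 5·(-2103) = -10629
Option 1 (L + 79):
  Q = 79
  G = 120 − 79 = 41
  R = 200 + 79 + 3·41 = 402
  L = 232 − 79 − 6·41 − 5·402 (+79 from intervention) = -2024
  S = 290 − 2·79 − 6·41 + 5·(-2024) = -10234
Change in S: -10234 − (-10629) = 395

395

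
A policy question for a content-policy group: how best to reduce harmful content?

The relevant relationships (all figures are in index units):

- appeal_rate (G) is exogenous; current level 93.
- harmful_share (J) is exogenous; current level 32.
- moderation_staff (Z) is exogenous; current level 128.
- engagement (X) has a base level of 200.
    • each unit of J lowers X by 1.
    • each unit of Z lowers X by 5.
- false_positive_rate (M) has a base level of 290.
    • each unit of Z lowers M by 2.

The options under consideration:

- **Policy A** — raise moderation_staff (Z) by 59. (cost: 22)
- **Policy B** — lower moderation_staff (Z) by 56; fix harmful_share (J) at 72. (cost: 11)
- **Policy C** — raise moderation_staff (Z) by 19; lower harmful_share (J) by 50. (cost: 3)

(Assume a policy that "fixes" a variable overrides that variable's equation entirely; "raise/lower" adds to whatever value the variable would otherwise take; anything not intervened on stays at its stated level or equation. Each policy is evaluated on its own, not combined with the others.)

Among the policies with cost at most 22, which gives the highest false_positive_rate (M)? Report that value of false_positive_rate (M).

146

Policy A (Z + 59):
  Z = 128 + 59 = 187
  M = 290 − 2·187 = -84
Policy B (Z − 56, J := 72):
  Z = 128 − 56 = 72
  M = 290 − 2·72 = 146
Policy C (Z + 19, J − 50):
  Z = 128 + 19 = 147
  M = 290 − 2·147 = -4
Comparing — Policy A: M=-84, Policy B: M=146, Policy C: M=-4. Highest is 146 (Policy B).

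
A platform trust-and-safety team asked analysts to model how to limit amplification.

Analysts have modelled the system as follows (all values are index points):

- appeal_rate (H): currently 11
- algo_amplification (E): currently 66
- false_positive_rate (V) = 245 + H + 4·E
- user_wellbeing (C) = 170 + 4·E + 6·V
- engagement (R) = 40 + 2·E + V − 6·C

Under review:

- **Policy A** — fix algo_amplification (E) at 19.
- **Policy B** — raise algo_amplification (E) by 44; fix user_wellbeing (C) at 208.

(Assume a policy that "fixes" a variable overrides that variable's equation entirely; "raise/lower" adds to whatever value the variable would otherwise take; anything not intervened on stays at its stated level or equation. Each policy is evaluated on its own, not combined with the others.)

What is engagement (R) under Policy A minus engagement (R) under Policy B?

-12726

Policy A (E := 19):
  H = 11
  E = 19
  V = 245 + 11 + 4·19 = 332
  C = 170 + 4·19 + 6·332 = 2238
  R = 40 + 2·19 + 332 − 6·2238 = -13018
Policy B (E + 44, C := 208):
  H = 11
  E = 66 + 44 = 110
  V = 245 + 11 + 4·110 = 696
  C = 208
  R = 40 + 2·110 + 696 − 6·208 = -292
R: -13018 − (-292) = -12726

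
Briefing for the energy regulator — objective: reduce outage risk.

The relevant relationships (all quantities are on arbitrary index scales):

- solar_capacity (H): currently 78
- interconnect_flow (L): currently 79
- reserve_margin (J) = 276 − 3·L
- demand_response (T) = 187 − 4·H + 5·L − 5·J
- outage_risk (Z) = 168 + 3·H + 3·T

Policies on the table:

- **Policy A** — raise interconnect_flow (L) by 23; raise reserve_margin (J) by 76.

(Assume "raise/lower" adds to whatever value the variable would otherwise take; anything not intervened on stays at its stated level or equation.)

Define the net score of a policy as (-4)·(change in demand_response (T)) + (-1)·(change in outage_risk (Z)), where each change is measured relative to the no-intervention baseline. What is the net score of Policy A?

Baseline:
  H = 78
  L = 79
  J = 276 − 3·79 = 39
  T = 187 − 4·78 + 5·79 − 5·39 = 75
  Z = 168 + 3·78 + 3·75 = 627
Policy A (L + 23, J + 76):
  H = 78
  L = 79 + 23 = 102
  J = 276 − 3·102 (+76 from intervention) = 46
  T = 187 − 4·78 + 5·102 − 5·46 = 155
  Z = 168 + 3·78 + 3·155 = 867
ΔT = 155 − 75 = 80; ΔZ = 867 − 627 = 240
Score = (-4)·80 + (-1)·240 = -560

-560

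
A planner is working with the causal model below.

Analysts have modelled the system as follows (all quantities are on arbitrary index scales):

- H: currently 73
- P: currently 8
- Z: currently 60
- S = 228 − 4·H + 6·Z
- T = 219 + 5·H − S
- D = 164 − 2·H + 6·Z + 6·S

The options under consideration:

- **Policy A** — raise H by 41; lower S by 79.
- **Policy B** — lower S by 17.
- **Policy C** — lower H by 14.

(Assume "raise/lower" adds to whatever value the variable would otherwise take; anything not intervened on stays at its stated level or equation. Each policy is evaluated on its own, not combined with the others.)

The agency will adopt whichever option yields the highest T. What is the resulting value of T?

736

Policy A (H + 41, S − 79):
  H = 73 + 41 = 114
  Z = 60
  S = 228 − 4·114 + 6·60 (−79 from intervention) = 53
  T = 219 + 5·114 − 53 = 736
Policy B (S − 17):
  H = 73
  Z = 60
  S = 228 − 4·73 + 6·60 (−17 from intervention) = 279
  T = 219 + 5·73 − 279 = 305
Policy C (H − 14):
  H = 73 − 14 = 59
  Z = 60
  S = 228 − 4·59 + 6·60 = 352
  T = 219 + 5·59 − 352 = 162
Comparing — Policy A: T=736, Policy B: T=305, Policy C: T=162. Highest is 736 (Policy A).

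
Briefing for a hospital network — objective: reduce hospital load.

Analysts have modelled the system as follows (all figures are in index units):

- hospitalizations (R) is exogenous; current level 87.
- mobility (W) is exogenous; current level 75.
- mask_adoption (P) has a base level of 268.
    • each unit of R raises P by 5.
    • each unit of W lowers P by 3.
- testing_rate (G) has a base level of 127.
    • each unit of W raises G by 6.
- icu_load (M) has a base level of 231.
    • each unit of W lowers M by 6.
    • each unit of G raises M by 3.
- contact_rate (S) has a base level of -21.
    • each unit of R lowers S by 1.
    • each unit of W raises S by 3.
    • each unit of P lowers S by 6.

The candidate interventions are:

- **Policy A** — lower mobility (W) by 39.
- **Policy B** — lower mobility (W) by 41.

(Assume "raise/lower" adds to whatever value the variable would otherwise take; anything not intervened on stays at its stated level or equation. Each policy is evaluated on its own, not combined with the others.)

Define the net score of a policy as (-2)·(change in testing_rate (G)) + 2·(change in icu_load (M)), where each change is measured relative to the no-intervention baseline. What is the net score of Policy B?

Baseline:
  W = 75
  G = 127 + 6·75 = 577
  M = 231 − 6·75 + 3·577 = 1512
Policy B (W − 41):
  W = 75 − 41 = 34
  G = 127 + 6·34 = 331
  M = 231 − 6·34 + 3·331 = 1020
ΔG = 331 − 577 = -246; ΔM = 1020 − 1512 = -492
Score = (-2)·(-246) + 2·(-492) = -492

-492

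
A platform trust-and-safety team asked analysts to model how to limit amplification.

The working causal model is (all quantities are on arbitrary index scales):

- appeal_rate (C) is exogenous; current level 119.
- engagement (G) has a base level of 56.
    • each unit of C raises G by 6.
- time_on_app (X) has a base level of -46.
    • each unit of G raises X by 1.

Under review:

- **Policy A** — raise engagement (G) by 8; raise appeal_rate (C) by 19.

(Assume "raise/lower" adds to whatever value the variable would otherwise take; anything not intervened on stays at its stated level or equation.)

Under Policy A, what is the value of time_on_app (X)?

846

Policy A (G + 8, C + 19):
  C = 119 + 19 = 138
  G = 56 + 6·138 (+8 from intervention) = 892
  X = -46 + 892 = 846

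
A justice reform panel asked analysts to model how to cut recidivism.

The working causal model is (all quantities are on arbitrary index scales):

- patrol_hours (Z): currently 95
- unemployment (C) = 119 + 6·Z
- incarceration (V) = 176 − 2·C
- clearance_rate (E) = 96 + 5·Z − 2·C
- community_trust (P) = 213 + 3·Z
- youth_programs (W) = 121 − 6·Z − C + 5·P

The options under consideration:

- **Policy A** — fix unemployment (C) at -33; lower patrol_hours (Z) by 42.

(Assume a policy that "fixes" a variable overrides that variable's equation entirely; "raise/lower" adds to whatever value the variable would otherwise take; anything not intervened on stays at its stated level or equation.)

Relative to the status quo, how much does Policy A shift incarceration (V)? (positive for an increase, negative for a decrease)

1444

Baseline:
  Z = 95
  C = 119 + 6·95 = 689
  V = 176 − 2·689 = -1202
Policy A (C := -33, Z − 42):
  Z = 95 − 42 = 53
  C = -33
  V = 176 − 2·(-33) = 242
Change in V: 242 − (-1202) = 1444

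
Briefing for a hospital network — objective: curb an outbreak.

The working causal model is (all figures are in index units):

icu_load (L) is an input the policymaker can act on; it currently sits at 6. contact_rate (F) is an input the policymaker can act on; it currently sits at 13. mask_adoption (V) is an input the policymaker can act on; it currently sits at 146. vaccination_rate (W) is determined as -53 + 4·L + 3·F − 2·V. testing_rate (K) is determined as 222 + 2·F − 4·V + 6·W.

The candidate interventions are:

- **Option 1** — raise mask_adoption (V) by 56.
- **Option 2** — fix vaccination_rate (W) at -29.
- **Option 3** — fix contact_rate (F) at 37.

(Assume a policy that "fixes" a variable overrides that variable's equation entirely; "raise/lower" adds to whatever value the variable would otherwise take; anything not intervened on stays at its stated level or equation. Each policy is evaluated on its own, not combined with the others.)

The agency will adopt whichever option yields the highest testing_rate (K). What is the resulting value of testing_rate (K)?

-510

Option 1 (V + 56):
  L = 6
  F = 13
  V = 146 + 56 = 202
  W = -53 + 4·6 + 3·13 − 2·202 = -394
  K = 222 + 2·13 − 4·202 + 6·(-394) = -2924
Option 2 (W := -29):
  L = 6
  F = 13
  V = 146
  W = -29
  K = 222 + 2·13 − 4·146 + 6·(-29) = -510
Option 3 (F := 37):
  L = 6
  F = 37
  V = 146
  W = -53 + 4·6 + 3·37 − 2·146 = -210
  K = 222 + 2·37 − 4·146 + 6·(-210) = -1548
Comparing — Option 1: K=-2924, Option 2: K=-510, Option 3: K=-1548. Highest is -510 (Option 2).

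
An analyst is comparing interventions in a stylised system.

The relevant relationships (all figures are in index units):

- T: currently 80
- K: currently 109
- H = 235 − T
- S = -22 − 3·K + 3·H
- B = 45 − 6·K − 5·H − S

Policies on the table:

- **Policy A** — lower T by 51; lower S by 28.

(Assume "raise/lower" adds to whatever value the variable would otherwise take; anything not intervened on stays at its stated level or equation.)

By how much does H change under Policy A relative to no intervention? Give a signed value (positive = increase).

51

Baseline:
  T = 80
  H = 235 − 80 = 155
Policy A (T − 51, S − 28):
  T = 80 − 51 = 29
  H = 235 − 29 = 206
Change in H: 206 − 155 = 51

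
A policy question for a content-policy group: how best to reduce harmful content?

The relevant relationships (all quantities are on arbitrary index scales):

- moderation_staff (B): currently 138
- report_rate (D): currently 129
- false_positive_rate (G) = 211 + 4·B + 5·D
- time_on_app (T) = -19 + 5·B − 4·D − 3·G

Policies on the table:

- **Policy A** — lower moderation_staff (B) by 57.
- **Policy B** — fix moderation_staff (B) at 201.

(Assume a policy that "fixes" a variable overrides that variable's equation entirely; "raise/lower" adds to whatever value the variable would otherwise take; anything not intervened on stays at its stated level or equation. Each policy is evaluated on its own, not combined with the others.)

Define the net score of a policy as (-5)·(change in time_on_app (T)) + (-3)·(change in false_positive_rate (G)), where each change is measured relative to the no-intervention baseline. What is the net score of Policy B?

1449

Baseline:
  B = 138
  D = 129
  G = 211 + 4·138 + 5·129 = 1408
  T = -19 + 5·138 − 4·129 − 3·1408 = -4069
Policy B (B := 201):
  B = 201
  D = 129
  G = 211 + 4·201 + 5·129 = 1660
  T = -19 + 5·201 − 4·129 − 3·1660 = -4510
ΔT = -4510 − (-4069) = -441; ΔG = 1660 − 1408 = 252
Score = (-5)·(-441) + (-3)·252 = 1449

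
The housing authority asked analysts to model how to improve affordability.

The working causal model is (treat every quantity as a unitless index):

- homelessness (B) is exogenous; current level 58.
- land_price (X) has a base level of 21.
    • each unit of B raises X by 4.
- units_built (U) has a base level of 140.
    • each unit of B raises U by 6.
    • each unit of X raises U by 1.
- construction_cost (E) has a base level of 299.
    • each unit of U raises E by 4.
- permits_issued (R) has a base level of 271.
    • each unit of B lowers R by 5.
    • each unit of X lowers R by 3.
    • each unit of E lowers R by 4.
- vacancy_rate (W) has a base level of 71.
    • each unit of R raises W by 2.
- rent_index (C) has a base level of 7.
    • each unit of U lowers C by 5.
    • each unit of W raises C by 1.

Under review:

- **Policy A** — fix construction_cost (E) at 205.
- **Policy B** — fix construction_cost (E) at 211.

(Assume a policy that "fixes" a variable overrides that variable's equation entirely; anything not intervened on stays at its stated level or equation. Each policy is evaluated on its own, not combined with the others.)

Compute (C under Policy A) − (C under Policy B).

Policy A (E := 205):
  B = 58
  X = 21 + 4·58 = 253
  U = 140 + 6·58 + 253 = 741
  E = 205
  R = 271 − 5·58 − 3·253 − 4·205 = -1598
  W = 71 + 2·(-1598) = -3125
  C = 7 − 5·741 + (-3125) = -6823
Policy B (E := 211):
  B = 58
  X = 21 + 4·58 = 253
  U = 140 + 6·58 + 253 = 741
  E = 211
  R = 271 − 5·58 − 3·253 − 4·211 = -1622
  W = 71 + 2·(-1622) = -3173
  C = 7 − 5·741 + (-3173) = -6871
C: -6823 − (-6871) = 48

48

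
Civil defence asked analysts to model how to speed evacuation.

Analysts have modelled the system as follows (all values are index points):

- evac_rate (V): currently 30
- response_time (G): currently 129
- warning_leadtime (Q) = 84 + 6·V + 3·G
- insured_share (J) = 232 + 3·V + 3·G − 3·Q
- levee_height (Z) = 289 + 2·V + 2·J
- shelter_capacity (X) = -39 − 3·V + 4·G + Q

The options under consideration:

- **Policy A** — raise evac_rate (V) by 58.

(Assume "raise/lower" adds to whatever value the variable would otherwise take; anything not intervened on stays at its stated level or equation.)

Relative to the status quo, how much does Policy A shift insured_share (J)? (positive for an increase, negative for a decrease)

Baseline:
  V = 30
  G = 129
  Q = 84 + 6·30 + 3·129 = 651
  J = 232 + 3·30 + 3·129 − 3·651 = -1244
Policy A (V + 58):
  V = 30 + 58 = 88
  G = 129
  Q = 84 + 6·88 + 3·129 = 999
  J = 232 + 3·88 + 3·129 − 3·999 = -2114
Change in J: -2114 − (-1244) = -870

-870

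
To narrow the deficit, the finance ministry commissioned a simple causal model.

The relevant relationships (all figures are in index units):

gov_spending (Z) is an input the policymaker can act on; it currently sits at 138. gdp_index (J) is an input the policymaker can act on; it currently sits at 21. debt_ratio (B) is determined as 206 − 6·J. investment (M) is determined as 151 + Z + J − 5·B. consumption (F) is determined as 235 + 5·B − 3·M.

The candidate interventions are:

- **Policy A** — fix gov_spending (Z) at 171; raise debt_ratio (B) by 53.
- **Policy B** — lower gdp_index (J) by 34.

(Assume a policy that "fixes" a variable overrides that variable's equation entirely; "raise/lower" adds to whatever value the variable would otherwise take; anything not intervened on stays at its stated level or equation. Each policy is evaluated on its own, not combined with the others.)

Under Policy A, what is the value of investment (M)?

-322

Policy A (Z := 171, B + 53):
  Z = 171
  J = 21
  B = 206 − 6·21 (+53 from intervention) = 133
  M = 151 + 171 + 21 − 5·133 = -322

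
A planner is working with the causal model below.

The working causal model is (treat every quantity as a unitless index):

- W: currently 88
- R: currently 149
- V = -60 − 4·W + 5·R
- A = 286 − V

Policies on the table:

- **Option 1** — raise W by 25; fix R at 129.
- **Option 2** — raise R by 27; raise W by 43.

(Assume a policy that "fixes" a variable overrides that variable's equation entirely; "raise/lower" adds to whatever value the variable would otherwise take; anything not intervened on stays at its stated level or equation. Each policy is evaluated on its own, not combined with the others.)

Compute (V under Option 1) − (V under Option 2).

-163

Option 1 (W + 25, R := 129):
  W = 88 + 25 = 113
  R = 129
  V = -60 − 4·113 + 5·129 = 133
Option 2 (R + 27, W + 43):
  W = 88 + 43 = 131
  R = 149 + 27 = 176
  V = -60 − 4·131 + 5·176 = 296
V: 133 − 296 = -163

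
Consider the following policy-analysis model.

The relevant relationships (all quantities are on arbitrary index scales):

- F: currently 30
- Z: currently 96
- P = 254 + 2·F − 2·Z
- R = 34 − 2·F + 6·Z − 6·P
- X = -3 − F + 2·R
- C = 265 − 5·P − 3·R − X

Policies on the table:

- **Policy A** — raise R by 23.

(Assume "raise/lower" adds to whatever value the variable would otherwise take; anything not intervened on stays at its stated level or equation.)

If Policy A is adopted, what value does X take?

Policy A (R + 23):
  F = 30
  Z = 96
  P = 254 + 2·30 − 2·96 = 122
  R = 34 − 2·30 + 6·96 − 6·122 (+23 from intervention) = -159
  X = -3 − 30 + 2·(-159) = -351

-351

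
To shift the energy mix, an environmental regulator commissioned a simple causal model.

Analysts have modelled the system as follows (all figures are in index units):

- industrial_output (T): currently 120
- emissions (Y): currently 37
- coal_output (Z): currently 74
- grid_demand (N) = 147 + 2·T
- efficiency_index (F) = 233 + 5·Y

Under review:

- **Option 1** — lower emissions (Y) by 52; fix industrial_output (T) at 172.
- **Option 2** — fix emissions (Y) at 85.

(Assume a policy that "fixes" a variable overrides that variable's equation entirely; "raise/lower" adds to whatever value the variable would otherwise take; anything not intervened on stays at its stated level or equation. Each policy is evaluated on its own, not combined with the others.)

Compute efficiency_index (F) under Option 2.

658

Option 2 (Y := 85):
  Y = 85
  F = 233 + 5·85 = 658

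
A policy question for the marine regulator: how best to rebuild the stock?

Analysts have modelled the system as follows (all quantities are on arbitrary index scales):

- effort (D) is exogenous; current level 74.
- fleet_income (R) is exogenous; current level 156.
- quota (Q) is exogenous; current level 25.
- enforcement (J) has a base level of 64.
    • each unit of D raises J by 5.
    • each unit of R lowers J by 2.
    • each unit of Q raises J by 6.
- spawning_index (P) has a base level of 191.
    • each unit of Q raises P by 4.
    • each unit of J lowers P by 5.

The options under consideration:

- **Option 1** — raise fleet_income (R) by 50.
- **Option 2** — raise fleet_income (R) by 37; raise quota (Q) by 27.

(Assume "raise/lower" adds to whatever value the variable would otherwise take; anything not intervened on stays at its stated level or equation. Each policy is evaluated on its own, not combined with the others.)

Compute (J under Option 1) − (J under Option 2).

-188

Option 1 (R + 50):
  D = 74
  R = 156 + 50 = 206
  Q = 25
  J = 64 + 5·74 − 2·206 + 6·25 = 172
Option 2 (R + 37, Q + 27):
  D = 74
  R = 156 + 37 = 193
  Q = 25 + 27 = 52
  J = 64 + 5·74 − 2·193 + 6·52 = 360
J: 172 − 360 = -188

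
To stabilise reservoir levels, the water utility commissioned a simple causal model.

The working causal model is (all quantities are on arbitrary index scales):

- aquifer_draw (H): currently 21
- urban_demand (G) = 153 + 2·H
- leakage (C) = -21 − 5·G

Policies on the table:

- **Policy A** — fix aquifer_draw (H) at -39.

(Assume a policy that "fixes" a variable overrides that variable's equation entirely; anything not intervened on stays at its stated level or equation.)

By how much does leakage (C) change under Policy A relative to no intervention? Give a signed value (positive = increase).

600

Baseline:
  H = 21
  G = 153 + 2·21 = 195
  C = -21 − 5·195 = -996
Policy A (H := -39):
  H = -39
  G = 153 + 2·(-39) = 75
  C = -21 − 5·75 = -396
Change in C: -396 − (-996) = 600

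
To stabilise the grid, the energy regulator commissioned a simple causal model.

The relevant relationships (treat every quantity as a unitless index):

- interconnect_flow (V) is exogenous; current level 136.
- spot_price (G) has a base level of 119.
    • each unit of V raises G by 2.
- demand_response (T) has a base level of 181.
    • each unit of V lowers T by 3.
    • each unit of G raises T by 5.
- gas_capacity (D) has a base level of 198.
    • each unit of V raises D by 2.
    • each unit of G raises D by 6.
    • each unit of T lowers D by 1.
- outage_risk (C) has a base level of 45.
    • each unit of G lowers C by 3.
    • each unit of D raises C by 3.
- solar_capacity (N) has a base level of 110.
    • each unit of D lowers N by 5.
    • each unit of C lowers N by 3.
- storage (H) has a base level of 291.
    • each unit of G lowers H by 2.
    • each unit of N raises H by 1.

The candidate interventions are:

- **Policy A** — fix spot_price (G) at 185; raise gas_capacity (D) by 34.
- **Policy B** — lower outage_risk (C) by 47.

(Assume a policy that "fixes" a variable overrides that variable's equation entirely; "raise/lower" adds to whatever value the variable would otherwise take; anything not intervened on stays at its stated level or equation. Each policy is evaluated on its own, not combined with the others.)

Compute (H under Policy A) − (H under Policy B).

825

Policy A (G := 185, D + 34):
  V = 136
  G = 185
  T = 181 − 3·136 + 5·185 = 698
  D = 198 + 2·136 + 6·185 − 698 (+34 from intervention) = 916
  C = 45 − 3·185 + 3·916 = 2238
  N = 110 − 5·916 − 3·2238 = -11184
  H = 291 − 2·185 + (-11184) = -11263
Policy B (C − 47):
  V = 136
  G = 119 + 2·136 = 391
  T = 181 − 3·136 + 5·391 = 1728
  D = 198 + 2·136 + 6·391 − 1728 = 1088
  C = 45 − 3·391 + 3·1088 (−47 from intervention) = 2089
  N = 110 − 5·1088 − 3·2089 = -11597
  H = 291 − 2·391 + (-11597) = -12088
H: -11263 − (-12088) = 825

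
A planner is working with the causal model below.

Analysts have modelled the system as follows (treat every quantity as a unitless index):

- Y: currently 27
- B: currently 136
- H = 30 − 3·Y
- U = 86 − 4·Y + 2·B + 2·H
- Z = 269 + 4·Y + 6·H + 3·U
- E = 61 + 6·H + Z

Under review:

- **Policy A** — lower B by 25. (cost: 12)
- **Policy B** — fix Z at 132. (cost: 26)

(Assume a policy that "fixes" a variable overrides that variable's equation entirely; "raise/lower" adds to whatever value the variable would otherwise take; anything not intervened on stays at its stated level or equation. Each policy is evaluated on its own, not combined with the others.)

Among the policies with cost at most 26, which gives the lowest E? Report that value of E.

Policy A (B − 25):
  Y = 27
  B = 136 − 25 = 111
  H = 30 − 3·27 = -51
  U = 86 − 4·27 + 2·111 + 2·(-51) = 98
  Z = 269 + 4·27 + 6·(-51) + 3·98 = 365
  E = 61 + 6·(-51) + 365 = 120
Policy B (Z := 132):
  Y = 27
  B = 136
  H = 30 − 3·27 = -51
  U = 86 − 4·27 + 2·136 + 2·(-51) = 148
  Z = 132
  E = 61 + 6·(-51) + 132 = -113
Comparing — Policy A: E=120, Policy B: E=-113. Lowest is -113 (Policy B).

-113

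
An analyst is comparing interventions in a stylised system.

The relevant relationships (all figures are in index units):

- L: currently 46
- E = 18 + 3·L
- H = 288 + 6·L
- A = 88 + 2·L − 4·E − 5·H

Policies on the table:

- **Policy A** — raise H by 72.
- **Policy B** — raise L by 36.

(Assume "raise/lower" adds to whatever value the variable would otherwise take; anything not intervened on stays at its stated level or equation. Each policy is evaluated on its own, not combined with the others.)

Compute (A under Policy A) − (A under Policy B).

Policy A (H + 72):
  L = 46
  E = 18 + 3·46 = 156
  H = 288 + 6·46 (+72 from intervention) = 636
  A = 88 + 2·46 − 4·156 − 5·636 = -3624
Policy B (L + 36):
  L = 46 + 36 = 82
  E = 18 + 3·82 = 264
  H = 288 + 6·82 = 780
  A = 88 + 2·82 − 4·264 − 5·780 = -4704
A: -3624 − (-4704) = 1080

1080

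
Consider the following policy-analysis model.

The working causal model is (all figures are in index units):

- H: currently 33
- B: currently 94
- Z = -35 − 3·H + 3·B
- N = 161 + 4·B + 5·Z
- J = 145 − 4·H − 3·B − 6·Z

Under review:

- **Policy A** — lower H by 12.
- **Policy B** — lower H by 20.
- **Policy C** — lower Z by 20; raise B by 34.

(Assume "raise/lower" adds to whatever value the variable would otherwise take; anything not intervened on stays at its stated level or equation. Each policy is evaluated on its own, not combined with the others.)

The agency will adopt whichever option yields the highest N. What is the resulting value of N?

Policy A (H − 12):
  H = 33 − 12 = 21
  B = 94
  Z = -35 − 3·21 + 3·94 = 184
  N = 161 + 4·94 + 5·184 = 1457
Policy B (H − 20):
  H = 33 − 20 = 13
  B = 94
  Z = -35 − 3·13 + 3·94 = 208
  N = 161 + 4·94 + 5·208 = 1577
Policy C (Z − 20, B + 34):
  H = 33
  B = 94 + 34 = 128
  Z = -35 − 3·33 + 3·128 (−20 from intervention) = 230
  N = 161 + 4·128 + 5·230 = 1823
Comparing — Policy A: N=1457, Policy B: N=1577, Policy C: N=1823. Highest is 1823 (Policy C).

1823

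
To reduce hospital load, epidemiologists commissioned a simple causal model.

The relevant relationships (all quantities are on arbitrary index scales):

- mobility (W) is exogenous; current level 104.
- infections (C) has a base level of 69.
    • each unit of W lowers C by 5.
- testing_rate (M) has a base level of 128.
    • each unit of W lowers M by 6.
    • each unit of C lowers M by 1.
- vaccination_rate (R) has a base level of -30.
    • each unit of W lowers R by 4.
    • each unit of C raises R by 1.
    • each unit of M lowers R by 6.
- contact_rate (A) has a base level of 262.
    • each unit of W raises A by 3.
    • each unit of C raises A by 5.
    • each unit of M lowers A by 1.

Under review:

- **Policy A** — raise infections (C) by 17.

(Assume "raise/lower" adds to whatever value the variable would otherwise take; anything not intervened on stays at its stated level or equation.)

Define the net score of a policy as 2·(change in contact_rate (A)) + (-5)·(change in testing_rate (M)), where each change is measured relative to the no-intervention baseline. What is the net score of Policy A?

Baseline:
  W = 104
  C = 69 − 5·104 = -451
  M = 128 − 6·104 − (-451) = -45
  A = 262 + 3·104 + 5·(-451) − (-45) = -1636
Policy A (C + 17):
  W = 104
  C = 69 − 5·104 (+17 from intervention) = -434
  M = 128 − 6·104 − (-434) = -62
  A = 262 + 3·104 + 5·(-434) − (-62) = -1534
ΔA = -1534 − (-1636) = 102; ΔM = -62 − (-45) = -17
Score = 2·102 + (-5)·(-17) = 289

289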